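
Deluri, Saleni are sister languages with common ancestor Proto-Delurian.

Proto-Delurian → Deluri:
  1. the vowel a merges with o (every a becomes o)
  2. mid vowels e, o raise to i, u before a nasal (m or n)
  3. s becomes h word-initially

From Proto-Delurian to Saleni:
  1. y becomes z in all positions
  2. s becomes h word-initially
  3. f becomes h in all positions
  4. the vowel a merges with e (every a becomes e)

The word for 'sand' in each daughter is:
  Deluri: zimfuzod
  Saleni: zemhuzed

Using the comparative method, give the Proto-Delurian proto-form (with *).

Position 2: Deluri has i, Saleni has e. Taking the neighbouring segments as reconstructed: Deluri i could go back to *e or *i; Saleni e could go back to *a or *e — the one source consistent with every daughter is *e.
Position 4: Deluri has f, Saleni has h. Deluri preserves f here (none of its changes turn any other segment into f), so the proto-segment is *f.
Continuing position by position gives *zemfuzad; check it forward:
Deluri: *zemfuzad > zemfuzod > zimfuzod  (by vowel merger, pre-nasal raising)
Saleni: start from *zemfuzad.
  rule 1: no change — zemfuzad
  rule 2: no change — zemfuzad
  rule 3 (unconditioned shift): zemfuzad → zemhuzad
  rule 4 (vowel merger): zemhuzad → zemhuzed
  ⇒ Saleni zemhuzed
Only *zemfuzad yields all of Deluri zimfuzod, Saleni zemhuzed.

*zemfuzad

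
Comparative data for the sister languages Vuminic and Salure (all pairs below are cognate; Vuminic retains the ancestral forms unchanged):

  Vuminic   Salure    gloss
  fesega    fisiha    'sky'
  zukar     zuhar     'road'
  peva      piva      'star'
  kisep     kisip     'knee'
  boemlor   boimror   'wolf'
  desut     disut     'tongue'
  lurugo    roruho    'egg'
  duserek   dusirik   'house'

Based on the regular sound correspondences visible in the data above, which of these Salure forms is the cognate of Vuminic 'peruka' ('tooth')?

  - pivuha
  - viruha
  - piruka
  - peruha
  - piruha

duserek ~ dusirik — Vuminic e corresponds to Salure i after a consonant, before r.
zukar ~ zuhar — Vuminic k corresponds to Salure h between vowels (before a back vowel).
Applying these to Vuminic 'peruka':
  peruka → piruka   (e→i after a consonant, before r)
  piruka → piruha   (k→h between vowels (before a back vowel))
So the Salure cognate is 'piruha'.

piruha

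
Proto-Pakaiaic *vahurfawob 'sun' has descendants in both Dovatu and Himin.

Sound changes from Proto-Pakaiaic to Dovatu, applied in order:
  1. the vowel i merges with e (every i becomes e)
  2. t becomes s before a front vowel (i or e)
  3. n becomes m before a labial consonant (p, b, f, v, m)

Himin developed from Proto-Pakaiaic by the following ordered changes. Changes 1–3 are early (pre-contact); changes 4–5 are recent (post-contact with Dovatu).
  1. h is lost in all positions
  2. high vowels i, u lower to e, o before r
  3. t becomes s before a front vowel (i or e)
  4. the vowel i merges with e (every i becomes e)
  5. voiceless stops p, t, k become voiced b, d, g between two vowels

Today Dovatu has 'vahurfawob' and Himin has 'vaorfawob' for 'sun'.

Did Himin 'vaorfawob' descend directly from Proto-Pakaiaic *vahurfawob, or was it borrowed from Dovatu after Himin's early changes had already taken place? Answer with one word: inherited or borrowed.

If inherited, *vahurfawob would pass through all of Himin's changes:
Himin: *vahurfawob
  vahurfawob → vaurfawob   [h-loss]
  vaurfawob → vaorfawob   [pre-rhotic lowering]
  vaorfawob (rule 3 does not apply)
  vaorfawob (rule 4 does not apply)
  vaorfawob (rule 5 does not apply)
  giving Himin vaorfawob.
If borrowed from Dovatu 'vahurfawob' after the early changes, it would undergo only the recent ones:
  rule 4 (vowel merger): no change (vahurfawob)
  rule 5 (intervocalic voicing): no change (vahurfawob)
  ⇒ as a loan: vahurfawob
Himin 'vaorfawob' matches the inherited outcome exactly, so it is an inherited cognate, not a loan.

inherited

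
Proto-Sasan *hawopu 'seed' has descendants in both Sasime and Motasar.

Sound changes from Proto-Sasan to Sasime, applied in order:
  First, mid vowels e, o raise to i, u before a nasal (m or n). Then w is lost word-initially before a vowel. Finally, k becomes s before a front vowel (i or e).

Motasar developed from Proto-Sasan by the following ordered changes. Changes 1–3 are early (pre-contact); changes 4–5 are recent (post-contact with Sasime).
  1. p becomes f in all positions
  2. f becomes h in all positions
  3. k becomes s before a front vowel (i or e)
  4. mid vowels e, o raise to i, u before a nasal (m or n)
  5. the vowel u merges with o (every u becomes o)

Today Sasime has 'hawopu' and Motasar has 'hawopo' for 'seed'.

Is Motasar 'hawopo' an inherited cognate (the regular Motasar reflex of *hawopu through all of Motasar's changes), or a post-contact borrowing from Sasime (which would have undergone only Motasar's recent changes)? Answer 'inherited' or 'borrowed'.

If inherited, *hawopu would pass through all of Motasar's changes:
Motasar: *hawopu > hawofu > hawohu > hawoho  (by unconditioned shift, unconditioned shift, vowel merger)
If borrowed from Sasime 'hawopu' after the early changes, it would undergo only the recent ones:
  rule 4 (pre-nasal raising): no change (hawopu)
  rule 5 (vowel merger): hawopu → hawopo
  ⇒ as a loan: hawopo
Motasar 'hawopo' matches the loan outcome 'hawopo', not the inherited 'hawoho' — it skipped the early Motasar changes, so it was borrowed from Sasime.

borrowed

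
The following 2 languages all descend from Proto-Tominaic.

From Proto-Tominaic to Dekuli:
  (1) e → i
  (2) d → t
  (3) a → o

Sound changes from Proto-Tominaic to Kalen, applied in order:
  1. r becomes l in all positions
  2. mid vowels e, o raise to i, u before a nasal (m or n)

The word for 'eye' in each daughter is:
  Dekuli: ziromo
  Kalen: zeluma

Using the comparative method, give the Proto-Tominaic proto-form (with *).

Position 3: Dekuli has r, Kalen has l. Dekuli preserves r here (none of its changes turn any other segment into r), so the proto-segment is *r.
Position 6: Dekuli has o, Kalen has a. Kalen preserves a here (none of its changes turn any other segment into a), so the proto-segment is *a.
This points to *zeroma. Verify forward in each daughter:
Dekuli: start from *zeroma.
  rule 1 (vowel merger): zeroma → ziroma
  rule 2: no change — ziroma
  rule 3 (vowel merger): ziroma → ziromo
  ⇒ Dekuli ziromo
Kalen: start from *zeroma.
  rule 1 (unconditioned shift): zeroma → zeloma
  rule 2 (pre-nasal raising): zeloma → zeluma
  ⇒ Kalen zeluma
*zeroma is the unique common source.

*zeroma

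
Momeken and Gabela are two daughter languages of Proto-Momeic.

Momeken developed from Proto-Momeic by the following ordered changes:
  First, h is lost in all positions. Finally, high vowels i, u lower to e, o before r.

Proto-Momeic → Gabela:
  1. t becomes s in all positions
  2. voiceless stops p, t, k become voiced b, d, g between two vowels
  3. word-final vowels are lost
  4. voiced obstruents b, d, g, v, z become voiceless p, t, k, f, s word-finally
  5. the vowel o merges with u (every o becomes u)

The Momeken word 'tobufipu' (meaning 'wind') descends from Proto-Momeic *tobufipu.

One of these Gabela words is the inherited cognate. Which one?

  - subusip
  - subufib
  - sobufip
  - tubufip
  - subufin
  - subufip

subufip

Gabela: *tobufipu
  tobufipu → sobufipu   [unconditioned shift]
  sobufipu → sobufibu   [intervocalic voicing]
  sobufibu → sobufib   [apocope]
  sobufib → sobufip   [final devoicing]
  sobufip → subufip   [vowel merger]
  giving Gabela subufip.
Among the options, 'subufip' alone shows every Gabela change applied in order.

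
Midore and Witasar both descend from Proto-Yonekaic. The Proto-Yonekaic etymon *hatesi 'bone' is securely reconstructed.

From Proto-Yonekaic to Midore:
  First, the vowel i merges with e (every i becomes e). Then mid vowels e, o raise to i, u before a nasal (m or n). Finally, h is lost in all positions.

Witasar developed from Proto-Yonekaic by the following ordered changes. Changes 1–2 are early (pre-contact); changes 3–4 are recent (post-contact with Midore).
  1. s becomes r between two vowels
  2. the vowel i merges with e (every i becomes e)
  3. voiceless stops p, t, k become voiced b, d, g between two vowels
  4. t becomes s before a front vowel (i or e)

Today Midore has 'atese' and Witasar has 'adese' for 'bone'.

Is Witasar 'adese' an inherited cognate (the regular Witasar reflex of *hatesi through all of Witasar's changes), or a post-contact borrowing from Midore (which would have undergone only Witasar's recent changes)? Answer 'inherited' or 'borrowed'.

If inherited, *hatesi would pass through all of Witasar's changes:
Witasar: start from *hatesi.
  rule 1 (rhotacism): hatesi → hateri
  rule 2 (vowel merger): hateri → hatere
  rule 3 (intervocalic voicing): hatere → hadere
  rule 4: no change — hadere
  ⇒ Witasar hadere
If borrowed from Midore 'atese' after the early changes, it would undergo only the recent ones:
  rule 3 (intervocalic voicing): atese → adese
  rule 4 (palatalisation): no change (adese)
  ⇒ as a loan: adese
Witasar 'adese' matches the loan outcome 'adese', not the inherited 'hadere' — it skipped the early Witasar changes, so it was borrowed from Midore.

borrowed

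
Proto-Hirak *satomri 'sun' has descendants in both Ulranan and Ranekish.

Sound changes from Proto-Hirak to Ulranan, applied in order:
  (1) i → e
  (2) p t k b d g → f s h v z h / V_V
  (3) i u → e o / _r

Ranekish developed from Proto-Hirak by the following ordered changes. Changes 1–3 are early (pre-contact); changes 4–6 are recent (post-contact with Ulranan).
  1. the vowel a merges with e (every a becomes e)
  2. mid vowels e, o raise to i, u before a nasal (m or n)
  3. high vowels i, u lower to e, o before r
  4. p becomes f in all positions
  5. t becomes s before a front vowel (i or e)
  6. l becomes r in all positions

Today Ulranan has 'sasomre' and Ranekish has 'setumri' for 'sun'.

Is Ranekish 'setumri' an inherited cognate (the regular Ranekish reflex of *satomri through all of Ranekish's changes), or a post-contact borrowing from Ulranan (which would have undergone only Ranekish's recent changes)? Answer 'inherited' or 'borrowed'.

If inherited, *satomri would pass through all of Ranekish's changes:
Ranekish: *satomri > setomri > setumri  (by vowel merger, pre-nasal raising)
If borrowed from Ulranan 'sasomre' after the early changes, it would undergo only the recent ones:
  rule 4 (unconditioned shift): no change (sasomre)
  rule 5 (palatalisation): no change (sasomre)
  rule 6 (unconditioned shift): no change (sasomre)
  ⇒ as a loan: sasomre
Ranekish 'setumri' matches the inherited outcome exactly, so it is an inherited cognate, not a loan.

inherited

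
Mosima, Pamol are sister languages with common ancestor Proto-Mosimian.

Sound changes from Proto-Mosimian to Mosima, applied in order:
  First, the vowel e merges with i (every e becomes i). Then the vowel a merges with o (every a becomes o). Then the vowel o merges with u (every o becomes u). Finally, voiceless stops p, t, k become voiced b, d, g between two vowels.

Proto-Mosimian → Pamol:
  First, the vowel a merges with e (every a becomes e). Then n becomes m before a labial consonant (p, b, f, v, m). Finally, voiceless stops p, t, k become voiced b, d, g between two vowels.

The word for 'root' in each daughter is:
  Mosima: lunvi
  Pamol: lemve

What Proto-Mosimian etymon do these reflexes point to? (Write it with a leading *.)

*lanve

Position 2: Mosima has u, Pamol has e. Taking the neighbouring segments as reconstructed: Mosima u could go back to *a or *o or *u; Pamol e could go back to *a or *e — the one source consistent with every daughter is *a.
Position 3: Mosima has n, Pamol has m. Mosima preserves n here (none of its changes turn any other segment into n), so the proto-segment is *n.
Position 5: Mosima has i, Pamol has e. Taking the neighbouring segments as reconstructed: Mosima i could go back to *e or *i; Pamol e could go back to *a or *e — the one source consistent with every daughter is *e.
Continuing position by position gives *lanve; check it forward:
Mosima: *lanve
  lanve → lanvi   [vowel merger]
  lanvi → lonvi   [vowel merger]
  lonvi → lunvi   [vowel merger]
  lunvi (rule 4 does not apply)
  giving Mosima lunvi.
Pamol: *lanve > lenve > lemve  (by vowel merger, nasal place assimilation)
Only *lanve yields all of Mosima lunvi, Pamol lemve.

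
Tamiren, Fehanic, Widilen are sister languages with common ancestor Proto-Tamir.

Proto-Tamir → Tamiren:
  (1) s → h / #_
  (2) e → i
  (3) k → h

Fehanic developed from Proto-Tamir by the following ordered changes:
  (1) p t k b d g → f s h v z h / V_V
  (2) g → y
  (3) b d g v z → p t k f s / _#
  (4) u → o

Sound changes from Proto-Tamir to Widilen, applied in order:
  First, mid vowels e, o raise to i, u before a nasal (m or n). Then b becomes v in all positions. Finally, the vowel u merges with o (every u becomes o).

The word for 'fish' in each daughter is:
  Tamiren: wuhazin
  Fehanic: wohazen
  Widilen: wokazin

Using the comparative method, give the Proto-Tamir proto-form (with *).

*wukazen

Position 2: Tamiren has u, Fehanic has o, Widilen has o. Tamiren preserves u here (none of its changes turn any other segment into u), so the proto-segment is *u.
Position 6: Tamiren has i, Fehanic has e, Widilen has i. Fehanic preserves e here (none of its changes turn any other segment into e), so the proto-segment is *e.
Continuing position by position gives *wukazen; check it forward:
Tamiren: start from *wukazen.
  rule 1: no change — wukazen
  rule 2 (vowel merger): wukazen → wukazin
  rule 3 (unconditioned shift): wukazin → wuhazin
  ⇒ Tamiren wuhazin
Fehanic: *wukazen > wuhazen > wohazen  (by intervocalic lenition, vowel merger)
Widilen: *wukazen
  wukazen → wukazin   [pre-nasal raising]
  wukazin (rule 2 does not apply)
  wukazin → wokazin   [vowel merger]
  giving Widilen wokazin.
No other proto-form is consistent with every reflex, so the reconstruction is *wukazen.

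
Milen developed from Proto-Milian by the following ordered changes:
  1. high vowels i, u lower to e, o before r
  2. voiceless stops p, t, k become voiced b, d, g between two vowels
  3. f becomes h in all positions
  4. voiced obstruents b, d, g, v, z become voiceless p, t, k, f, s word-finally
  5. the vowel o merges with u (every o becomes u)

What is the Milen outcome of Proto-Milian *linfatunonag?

linhadununak

Milen: start from *linfatunonag.
  rule 1: no change — linfatunonag
  rule 2 (intervocalic voicing): linfatunonag → linfadunonag
  rule 3 (unconditioned shift): linfadunonag → linhadunonag
  rule 4 (final devoicing): linhadunonag → linhadunonak
  rule 5 (vowel merger): linhadunonak → linhadununak
  ⇒ Milen linhadununak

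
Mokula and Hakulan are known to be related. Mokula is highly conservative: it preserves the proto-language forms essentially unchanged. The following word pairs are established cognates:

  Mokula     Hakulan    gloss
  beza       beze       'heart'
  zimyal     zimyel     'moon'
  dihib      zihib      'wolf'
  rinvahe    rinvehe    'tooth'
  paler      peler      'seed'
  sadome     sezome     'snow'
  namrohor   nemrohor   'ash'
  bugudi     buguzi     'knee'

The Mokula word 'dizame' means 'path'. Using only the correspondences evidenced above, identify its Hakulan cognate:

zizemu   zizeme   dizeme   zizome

zizeme

dihib ~ zihib — Mokula d corresponds to Hakulan z word-initially before a front vowel.
namrohor ~ nemrohor — Mokula a corresponds to Hakulan e after a consonant, before a nasal.
Applying these to Mokula 'dizame':
  dizame → zizame   (d→z word-initially before a front vowel)
  zizame → zizeme   (a→e after a consonant, before a nasal)
So the Hakulan cognate is 'zizeme'.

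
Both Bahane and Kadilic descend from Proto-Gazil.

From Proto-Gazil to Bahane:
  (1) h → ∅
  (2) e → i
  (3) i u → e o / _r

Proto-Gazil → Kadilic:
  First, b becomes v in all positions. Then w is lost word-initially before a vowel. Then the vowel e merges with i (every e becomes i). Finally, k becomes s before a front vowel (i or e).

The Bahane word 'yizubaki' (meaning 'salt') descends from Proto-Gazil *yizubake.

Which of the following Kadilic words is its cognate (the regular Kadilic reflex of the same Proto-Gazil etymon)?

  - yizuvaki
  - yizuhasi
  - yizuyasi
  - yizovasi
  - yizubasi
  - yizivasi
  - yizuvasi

Kadilic: *yizubake
  yizubake → yizuvake   [unconditioned shift]
  yizuvake (rule 2 does not apply)
  yizuvake → yizuvaki   [vowel merger]
  yizuvaki → yizuvasi   [palatalisation]
  giving Kadilic yizuvasi.
Among the options, 'yizuvasi' alone shows every Kadilic change applied in order.

yizuvasi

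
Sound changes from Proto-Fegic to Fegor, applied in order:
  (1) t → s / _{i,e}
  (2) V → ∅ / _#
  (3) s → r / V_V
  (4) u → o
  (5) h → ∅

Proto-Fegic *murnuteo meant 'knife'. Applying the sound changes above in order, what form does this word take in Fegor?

Fegor: *murnuteo > murnuseo > murnuse > murnure > mornore  (by palatalisation, apocope, rhotacism, vowel merger)

mornore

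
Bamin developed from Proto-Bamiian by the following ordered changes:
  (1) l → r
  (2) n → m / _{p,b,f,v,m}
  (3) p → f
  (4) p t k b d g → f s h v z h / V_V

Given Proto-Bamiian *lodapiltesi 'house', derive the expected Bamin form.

Bamin: start from *lodapiltesi.
  rule 1 (unconditioned shift): lodapiltesi → rodapirtesi
  rule 2: no change — rodapirtesi
  rule 3 (unconditioned shift): rodapirtesi → rodafirtesi
  rule 4 (intervocalic lenition): rodafirtesi → rozafirtesi
  ⇒ Bamin rozafirtesi

rozafirtesi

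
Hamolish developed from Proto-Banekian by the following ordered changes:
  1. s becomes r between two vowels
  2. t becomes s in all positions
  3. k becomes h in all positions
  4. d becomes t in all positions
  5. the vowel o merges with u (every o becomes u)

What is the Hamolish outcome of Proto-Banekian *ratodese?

rasutere

Hamolish: *ratodese
  ratodese → ratodere   [rhotacism]
  ratodere → rasodere   [unconditioned shift]
  rasodere (rule 3 does not apply)
  rasodere → rasotere   [unconditioned shift]
  rasotere → rasutere   [vowel merger]
  giving Hamolish rasutere.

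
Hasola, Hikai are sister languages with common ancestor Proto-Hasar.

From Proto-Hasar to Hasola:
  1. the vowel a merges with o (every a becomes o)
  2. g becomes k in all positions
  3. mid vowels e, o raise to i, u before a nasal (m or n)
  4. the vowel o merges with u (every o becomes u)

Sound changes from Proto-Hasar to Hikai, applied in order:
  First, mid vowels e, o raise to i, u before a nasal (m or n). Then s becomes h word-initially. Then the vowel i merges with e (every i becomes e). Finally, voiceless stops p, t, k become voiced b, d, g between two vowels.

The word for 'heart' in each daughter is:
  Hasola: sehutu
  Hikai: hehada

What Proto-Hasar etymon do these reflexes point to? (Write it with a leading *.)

Position 4: Hasola has u, Hikai has a. Hikai preserves a here (none of its changes turn any other segment into a), so the proto-segment is *a.
Position 5: Hasola has t, Hikai has d. Hasola preserves t here (none of its changes turn any other segment into t), so the proto-segment is *t.
Position 1: Hasola has s, Hikai has h. Hasola preserves s here (none of its changes turn any other segment into s), so the proto-segment is *s.
Verify the candidate proto-form against each daughter:
Hasola: *sehata
  sehata → sehoto   [vowel merger]
  sehoto (rule 2 does not apply)
  sehoto (rule 3 does not apply)
  sehoto → sehutu   [vowel merger]
  giving Hasola sehutu.
Hikai: *sehata > hehata > hehada  (by debuccalisation, intervocalic voicing)
Only *sehata yields all of Hasola sehutu, Hikai hehada.

*sehata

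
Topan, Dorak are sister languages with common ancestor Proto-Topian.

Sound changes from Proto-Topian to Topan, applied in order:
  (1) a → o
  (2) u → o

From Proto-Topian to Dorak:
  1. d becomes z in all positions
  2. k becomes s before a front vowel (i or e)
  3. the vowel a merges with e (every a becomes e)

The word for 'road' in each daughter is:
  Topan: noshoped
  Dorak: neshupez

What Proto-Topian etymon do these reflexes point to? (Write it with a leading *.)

*nashuped

Position 5: Topan has o, Dorak has u. Dorak preserves u here (none of its changes turn any other segment into u), so the proto-segment is *u.
Position 2: Topan has o, Dorak has e. Taking the neighbouring segments as reconstructed: Topan o could go back to *a or *o or *u; Dorak e could go back to *a or *e — the one source consistent with every daughter is *a.
Continuing position by position gives *nashuped; check it forward:
Topan: *nashuped
  nashuped → noshuped   [vowel merger]
  noshuped → noshoped   [vowel merger]
  giving Topan noshoped.
Dorak: *nashuped > nashupez > neshupez  (by unconditioned shift, vowel merger)
Only *nashuped yields all of Topan noshoped, Dorak neshupez.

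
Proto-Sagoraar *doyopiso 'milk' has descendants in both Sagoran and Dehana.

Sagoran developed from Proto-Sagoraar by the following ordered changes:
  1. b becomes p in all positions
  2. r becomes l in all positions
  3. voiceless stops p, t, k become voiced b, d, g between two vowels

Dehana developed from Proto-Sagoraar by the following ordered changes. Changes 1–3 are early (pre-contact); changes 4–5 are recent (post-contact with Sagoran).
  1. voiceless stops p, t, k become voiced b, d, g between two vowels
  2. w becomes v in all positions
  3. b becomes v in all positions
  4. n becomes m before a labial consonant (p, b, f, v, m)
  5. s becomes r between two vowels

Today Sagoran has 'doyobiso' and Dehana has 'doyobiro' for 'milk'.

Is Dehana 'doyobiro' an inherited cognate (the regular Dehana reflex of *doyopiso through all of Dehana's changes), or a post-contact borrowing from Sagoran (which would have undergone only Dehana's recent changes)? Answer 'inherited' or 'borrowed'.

If inherited, *doyopiso would pass through all of Dehana's changes:
Dehana: *doyopiso > doyobiso > doyoviso > doyoviro  (by intervocalic voicing, unconditioned shift, rhotacism)
If borrowed from Sagoran 'doyobiso' after the early changes, it would undergo only the recent ones:
  rule 4 (nasal place assimilation): no change (doyobiso)
  rule 5 (rhotacism): doyobiso → doyobiro
  ⇒ as a loan: doyobiro
Dehana 'doyobiro' matches the loan outcome 'doyobiro', not the inherited 'doyoviro' — it skipped the early Dehana changes, so it was borrowed from Sagoran.

borrowed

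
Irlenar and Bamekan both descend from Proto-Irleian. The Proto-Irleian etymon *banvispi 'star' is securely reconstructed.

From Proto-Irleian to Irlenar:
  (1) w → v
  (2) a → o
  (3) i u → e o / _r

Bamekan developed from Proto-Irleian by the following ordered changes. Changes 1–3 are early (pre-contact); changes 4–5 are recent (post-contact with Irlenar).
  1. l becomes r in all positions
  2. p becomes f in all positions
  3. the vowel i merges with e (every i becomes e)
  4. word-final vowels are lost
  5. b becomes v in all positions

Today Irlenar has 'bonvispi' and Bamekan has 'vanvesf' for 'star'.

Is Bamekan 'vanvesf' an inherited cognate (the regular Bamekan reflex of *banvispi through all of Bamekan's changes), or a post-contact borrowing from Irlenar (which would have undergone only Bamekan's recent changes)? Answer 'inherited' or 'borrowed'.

inherited

If inherited, *banvispi would pass through all of Bamekan's changes:
Bamekan: start from *banvispi.
  rule 1: no change — banvispi
  rule 2 (unconditioned shift): banvispi → banvisfi
  rule 3 (vowel merger): banvisfi → banvesfe
  rule 4 (apocope): banvesfe → banvesf
  rule 5 (unconditioned shift): banvesf → vanvesf
  ⇒ Bamekan vanvesf
If borrowed from Irlenar 'bonvispi' after the early changes, it would undergo only the recent ones:
  rule 4 (apocope): bonvispi → bonvisp
  rule 5 (unconditioned shift): bonvisp → vonvisp
  ⇒ as a loan: vonvisp
Bamekan 'vanvesf' matches the inherited outcome exactly, so it is an inherited cognate, not a loan.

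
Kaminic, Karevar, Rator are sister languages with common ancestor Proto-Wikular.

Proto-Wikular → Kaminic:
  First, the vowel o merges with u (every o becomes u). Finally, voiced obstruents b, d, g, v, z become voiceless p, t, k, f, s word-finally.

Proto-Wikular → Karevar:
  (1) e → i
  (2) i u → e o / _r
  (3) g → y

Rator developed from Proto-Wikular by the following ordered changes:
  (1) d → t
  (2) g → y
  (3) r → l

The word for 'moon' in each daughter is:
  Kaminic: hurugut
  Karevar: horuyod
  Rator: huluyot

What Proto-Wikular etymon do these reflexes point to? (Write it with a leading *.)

Position 3: Kaminic has r, Karevar has r, Rator has l. Kaminic preserves r here (none of its changes turn any other segment into r), so the proto-segment is *r.
Position 6: Kaminic has u, Karevar has o, Rator has o. Rator preserves o here (none of its changes turn any other segment into o), so the proto-segment is *o.
Position 2: Kaminic has u, Karevar has o, Rator has u. Rator preserves u here (none of its changes turn any other segment into u), so the proto-segment is *u.
This points to *hurugod. Verify forward in each daughter:
Kaminic: *hurugod > hurugud > hurugut  (by vowel merger, final devoicing)
Karevar: *hurugod > horugod > horuyod  (by pre-rhotic lowering, unconditioned shift)
Rator: *hurugod
  hurugod → hurugot   [unconditioned shift]
  hurugot → huruyot   [unconditioned shift]
  huruyot → huluyot   [unconditioned shift]
  giving Rator huluyot.
No other proto-form is consistent with every reflex, so the reconstruction is *hurugod.

*hurugod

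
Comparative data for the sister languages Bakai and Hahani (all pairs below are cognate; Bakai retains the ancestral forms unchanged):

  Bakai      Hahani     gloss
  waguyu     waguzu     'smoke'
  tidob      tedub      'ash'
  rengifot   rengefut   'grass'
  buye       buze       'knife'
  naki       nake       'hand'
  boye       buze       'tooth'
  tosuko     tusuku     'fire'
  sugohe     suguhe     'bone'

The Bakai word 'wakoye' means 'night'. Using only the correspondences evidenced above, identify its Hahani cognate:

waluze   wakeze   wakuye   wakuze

rengifot ~ rengefut, boye ~ buze — Bakai o corresponds to Hahani u after a consonant, before a consonant other than r, m, n, p, b, f, v.
buye ~ buze, boye ~ buze — Bakai y corresponds to Hahani z between vowels (before a front vowel).
Applying these to Bakai 'wakoye':
  wakoye → wakuye   (o→u after a consonant, before a consonant other than r, m, n, p, b, f, v)
  wakuye → wakuze   (y→z between vowels (before a front vowel))
So the Hahani cognate is 'wakuze'.

wakuze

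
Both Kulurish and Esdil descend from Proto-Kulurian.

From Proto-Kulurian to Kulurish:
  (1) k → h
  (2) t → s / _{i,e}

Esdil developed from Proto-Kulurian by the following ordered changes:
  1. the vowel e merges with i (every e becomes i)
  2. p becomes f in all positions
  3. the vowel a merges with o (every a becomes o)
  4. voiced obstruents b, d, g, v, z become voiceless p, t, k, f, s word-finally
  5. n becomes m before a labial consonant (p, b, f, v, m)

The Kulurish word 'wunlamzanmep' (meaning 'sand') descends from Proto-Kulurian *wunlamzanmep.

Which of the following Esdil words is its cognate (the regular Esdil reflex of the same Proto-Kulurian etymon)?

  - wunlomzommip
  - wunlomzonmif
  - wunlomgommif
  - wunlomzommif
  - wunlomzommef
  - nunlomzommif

Esdil: *wunlamzanmep > wunlamzanmip > wunlamzanmif > wunlomzonmif > wunlomzommif  (by vowel merger, unconditioned shift, vowel merger, nasal place assimilation)
Only 'wunlomzommif' matches the regular Esdil development of *wunlamzanmep.

wunlomzommif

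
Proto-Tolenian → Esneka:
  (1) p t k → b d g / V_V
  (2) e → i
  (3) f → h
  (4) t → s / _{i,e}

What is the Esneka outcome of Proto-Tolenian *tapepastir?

Esneka: *tapepastir > tabebastir > tabibastir > tabibassir  (by intervocalic voicing, vowel merger, palatalisation)

tabibassir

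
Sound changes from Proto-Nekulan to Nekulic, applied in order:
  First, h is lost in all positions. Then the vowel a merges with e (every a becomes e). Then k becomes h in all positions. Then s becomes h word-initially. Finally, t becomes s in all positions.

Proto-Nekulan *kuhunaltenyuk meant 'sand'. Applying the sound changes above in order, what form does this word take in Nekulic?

huunelsenyuh

Nekulic: *kuhunaltenyuk
  kuhunaltenyuk → kuunaltenyuk   [h-loss]
  kuunaltenyuk → kuuneltenyuk   [vowel merger]
  kuuneltenyuk → huuneltenyuh   [unconditioned shift]
  huuneltenyuh (rule 4 does not apply)
  huuneltenyuh → huunelsenyuh   [unconditioned shift]
  giving Nekulic huunelsenyuh.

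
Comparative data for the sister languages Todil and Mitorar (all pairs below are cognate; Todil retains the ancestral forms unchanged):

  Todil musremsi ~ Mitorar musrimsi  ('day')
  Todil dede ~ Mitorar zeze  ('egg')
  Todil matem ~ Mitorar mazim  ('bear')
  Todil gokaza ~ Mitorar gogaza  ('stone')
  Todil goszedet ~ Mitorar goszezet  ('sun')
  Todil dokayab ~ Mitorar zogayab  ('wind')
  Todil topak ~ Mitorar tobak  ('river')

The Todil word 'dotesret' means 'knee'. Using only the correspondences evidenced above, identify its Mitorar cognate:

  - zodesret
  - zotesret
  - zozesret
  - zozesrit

dokayab ~ zogayab — Todil d corresponds to Mitorar z word-initially before a back vowel.
matem ~ mazim — Todil t corresponds to Mitorar z between vowels (before a front vowel).
Applying these to Todil 'dotesret':
  dotesret → zotesret   (d→z word-initially before a back vowel)
  zotesret → zozesret   (t→z between vowels (before a front vowel))
So the Mitorar cognate is 'zozesret'.

zozesret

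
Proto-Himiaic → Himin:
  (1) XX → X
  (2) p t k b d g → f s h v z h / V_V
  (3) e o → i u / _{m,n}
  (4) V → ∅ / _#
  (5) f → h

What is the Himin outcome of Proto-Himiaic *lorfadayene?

lorhazayin

Himin: *lorfadayene
  lorfadayene (rule 1 does not apply)
  lorfadayene → lorfazayene   [intervocalic lenition]
  lorfazayene → lorfazayine   [pre-nasal raising]
  lorfazayine → lorfazayin   [apocope]
  lorfazayin → lorhazayin   [unconditioned shift]
  giving Himin lorhazayin.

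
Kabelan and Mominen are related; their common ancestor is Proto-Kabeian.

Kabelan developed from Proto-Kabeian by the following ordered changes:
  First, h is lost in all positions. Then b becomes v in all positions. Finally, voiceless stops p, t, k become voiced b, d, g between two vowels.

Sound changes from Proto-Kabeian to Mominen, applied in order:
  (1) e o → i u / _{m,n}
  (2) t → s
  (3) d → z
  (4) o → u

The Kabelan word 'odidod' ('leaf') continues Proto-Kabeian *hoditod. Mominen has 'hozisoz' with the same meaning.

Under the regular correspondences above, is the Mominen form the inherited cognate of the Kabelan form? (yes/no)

no

Derive the expected Mominen reflex of *hoditod:
Mominen: start from *hoditod.
  rule 1: no change — hoditod
  rule 2 (unconditioned shift): hoditod → hodisod
  rule 3 (unconditioned shift): hodisod → hozisoz
  rule 4 (vowel merger): hozisoz → huzisuz
  ⇒ Mominen huzisuz
The regular Mominen reflex would be 'huzisuz', but the attested form is 'hozisoz'. The correspondence is irregular, so they are not cognates (the Mominen form has a different source).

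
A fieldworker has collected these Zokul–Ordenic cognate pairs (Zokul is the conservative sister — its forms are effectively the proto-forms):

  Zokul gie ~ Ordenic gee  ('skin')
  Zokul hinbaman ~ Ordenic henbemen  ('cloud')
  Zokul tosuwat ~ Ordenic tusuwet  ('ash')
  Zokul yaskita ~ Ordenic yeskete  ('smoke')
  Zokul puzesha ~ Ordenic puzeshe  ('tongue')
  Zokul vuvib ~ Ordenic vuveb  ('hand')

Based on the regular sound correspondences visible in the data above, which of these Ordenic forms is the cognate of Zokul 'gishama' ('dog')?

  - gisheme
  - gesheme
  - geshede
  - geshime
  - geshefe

yaskita ~ yeskete — Zokul i corresponds to Ordenic e after a consonant, before a consonant other than r, m, n, p, b, f, v.
hinbaman ~ henbemen — Zokul a corresponds to Ordenic e after a consonant, before a nasal.
yaskita ~ yeskete, puzesha ~ puzeshe — Zokul a corresponds to Ordenic e word-finally.
Applying these to Zokul 'gishama':
  gishama → geshama   (i→e after a consonant, before a consonant other than r, m, n, p, b, f, v)
  geshama → geshema   (a→e after a consonant, before a nasal)
  geshema → gesheme   (a→e word-finally)
So the Ordenic cognate is 'gesheme'.

gesheme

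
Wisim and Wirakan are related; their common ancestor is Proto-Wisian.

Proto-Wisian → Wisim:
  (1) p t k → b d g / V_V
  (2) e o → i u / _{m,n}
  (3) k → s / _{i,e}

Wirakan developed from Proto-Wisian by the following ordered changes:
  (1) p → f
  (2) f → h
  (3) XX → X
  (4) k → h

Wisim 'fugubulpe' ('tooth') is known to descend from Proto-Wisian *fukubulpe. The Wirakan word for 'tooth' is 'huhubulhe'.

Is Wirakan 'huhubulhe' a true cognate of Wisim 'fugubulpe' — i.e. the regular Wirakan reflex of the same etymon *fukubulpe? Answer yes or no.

yes

Derive the expected Wirakan reflex of *fukubulpe:
Wirakan: *fukubulpe > fukubulfe > hukubulhe > huhubulhe  (by unconditioned shift, unconditioned shift, unconditioned shift)
Wirakan 'huhubulhe' matches the regular reflex exactly, so the pair is cognate.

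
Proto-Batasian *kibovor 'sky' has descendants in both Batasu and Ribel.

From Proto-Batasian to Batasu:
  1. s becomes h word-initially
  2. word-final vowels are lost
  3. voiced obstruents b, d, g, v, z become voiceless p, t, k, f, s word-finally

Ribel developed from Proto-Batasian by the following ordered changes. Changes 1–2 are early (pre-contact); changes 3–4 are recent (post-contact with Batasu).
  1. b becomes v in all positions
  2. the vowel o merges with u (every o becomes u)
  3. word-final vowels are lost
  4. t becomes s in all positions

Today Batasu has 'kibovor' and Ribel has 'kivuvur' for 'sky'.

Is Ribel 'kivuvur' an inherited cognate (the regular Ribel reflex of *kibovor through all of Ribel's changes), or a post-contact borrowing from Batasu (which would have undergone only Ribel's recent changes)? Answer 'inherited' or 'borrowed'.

inherited

If inherited, *kibovor would pass through all of Ribel's changes:
Ribel: *kibovor
  kibovor → kivovor   [unconditioned shift]
  kivovor → kivuvur   [vowel merger]
  kivuvur (rule 3 does not apply)
  kivuvur (rule 4 does not apply)
  giving Ribel kivuvur.
If borrowed from Batasu 'kibovor' after the early changes, it would undergo only the recent ones:
  rule 3 (apocope): no change (kibovor)
  rule 4 (unconditioned shift): no change (kibovor)
  ⇒ as a loan: kibovor
Ribel 'kivuvur' matches the inherited outcome exactly, so it is an inherited cognate, not a loan.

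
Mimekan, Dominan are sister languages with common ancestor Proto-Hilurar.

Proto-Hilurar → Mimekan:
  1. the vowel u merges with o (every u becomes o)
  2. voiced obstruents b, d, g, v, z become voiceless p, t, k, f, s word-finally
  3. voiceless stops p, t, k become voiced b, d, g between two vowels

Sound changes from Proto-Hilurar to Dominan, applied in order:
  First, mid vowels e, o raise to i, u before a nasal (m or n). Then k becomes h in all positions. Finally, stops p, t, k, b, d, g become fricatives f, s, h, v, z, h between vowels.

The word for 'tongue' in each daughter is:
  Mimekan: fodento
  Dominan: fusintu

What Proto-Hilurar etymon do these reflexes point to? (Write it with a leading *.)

*futentu

Position 4: Mimekan has e, Dominan has i. Mimekan preserves e here (none of its changes turn any other segment into e), so the proto-segment is *e.
Position 2: Mimekan has o, Dominan has u. Taking the neighbouring segments as reconstructed: Mimekan o could go back to *o or *u; Dominan u can only go back to *u — the one source consistent with every daughter is *u.
Verify the candidate proto-form against each daughter:
Mimekan: *futentu > fotento > fodento  (by vowel merger, intervocalic voicing)
Dominan: *futentu
  futentu → futintu   [pre-nasal raising]
  futintu (rule 2 does not apply)
  futintu → fusintu   [intervocalic lenition]
  giving Dominan fusintu.
No other proto-form is consistent with every reflex, so the reconstruction is *futentu.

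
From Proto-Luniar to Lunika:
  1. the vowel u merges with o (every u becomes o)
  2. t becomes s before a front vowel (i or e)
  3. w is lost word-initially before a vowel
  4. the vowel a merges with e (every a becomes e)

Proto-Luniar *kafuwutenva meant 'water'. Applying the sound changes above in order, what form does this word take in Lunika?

kefowosenve

Lunika: *kafuwutenva
  kafuwutenva → kafowotenva   [vowel merger]
  kafowotenva → kafowosenva   [palatalisation]
  kafowosenva (rule 3 does not apply)
  kafowosenva → kefowosenve   [vowel merger]
  giving Lunika kefowosenve.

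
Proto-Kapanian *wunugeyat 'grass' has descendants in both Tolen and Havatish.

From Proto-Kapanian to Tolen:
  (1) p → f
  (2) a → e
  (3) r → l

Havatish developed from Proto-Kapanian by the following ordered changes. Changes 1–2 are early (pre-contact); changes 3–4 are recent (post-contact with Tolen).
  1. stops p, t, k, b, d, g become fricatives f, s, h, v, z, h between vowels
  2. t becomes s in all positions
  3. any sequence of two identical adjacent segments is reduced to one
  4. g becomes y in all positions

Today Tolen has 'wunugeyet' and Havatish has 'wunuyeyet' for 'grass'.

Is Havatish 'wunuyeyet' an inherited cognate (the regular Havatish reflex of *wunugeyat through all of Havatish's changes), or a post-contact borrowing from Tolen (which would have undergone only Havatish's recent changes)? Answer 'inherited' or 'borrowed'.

If inherited, *wunugeyat would pass through all of Havatish's changes:
Havatish: *wunugeyat
  wunugeyat → wunuheyat   [intervocalic lenition]
  wunuheyat → wunuheyas   [unconditioned shift]
  wunuheyas (rule 3 does not apply)
  wunuheyas (rule 4 does not apply)
  giving Havatish wunuheyas.
If borrowed from Tolen 'wunugeyet' after the early changes, it would undergo only the recent ones:
  rule 3 (degemination): no change (wunugeyet)
  rule 4 (unconditioned shift): wunugeyet → wunuyeyet
  ⇒ as a loan: wunuyeyet
Havatish 'wunuyeyet' matches the loan outcome 'wunuyeyet', not the inherited 'wunuheyas' — it skipped the early Havatish changes, so it was borrowed from Tolen.

borrowed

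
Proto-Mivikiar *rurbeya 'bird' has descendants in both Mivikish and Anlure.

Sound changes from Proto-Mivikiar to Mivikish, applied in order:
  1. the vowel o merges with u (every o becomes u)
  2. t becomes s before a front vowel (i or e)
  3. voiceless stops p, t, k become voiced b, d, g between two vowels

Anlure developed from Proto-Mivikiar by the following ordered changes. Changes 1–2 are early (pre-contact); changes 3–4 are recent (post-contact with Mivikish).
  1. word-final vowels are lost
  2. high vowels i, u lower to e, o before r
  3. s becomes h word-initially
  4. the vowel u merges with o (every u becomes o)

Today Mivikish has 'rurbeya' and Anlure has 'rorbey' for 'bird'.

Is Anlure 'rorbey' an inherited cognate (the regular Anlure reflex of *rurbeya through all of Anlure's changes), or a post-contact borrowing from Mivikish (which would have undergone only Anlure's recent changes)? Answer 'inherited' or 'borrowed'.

If inherited, *rurbeya would pass through all of Anlure's changes:
Anlure: *rurbeya
  rurbeya → rurbey   [apocope]
  rurbey → rorbey   [pre-rhotic lowering]
  rorbey (rule 3 does not apply)
  rorbey (rule 4 does not apply)
  giving Anlure rorbey.
If borrowed from Mivikish 'rurbeya' after the early changes, it would undergo only the recent ones:
  rule 3 (debuccalisation): no change (rurbeya)
  rule 4 (vowel merger): rurbeya → rorbeya
  ⇒ as a loan: rorbeya
Anlure 'rorbey' matches the inherited outcome exactly, so it is an inherited cognate, not a loan.

inherited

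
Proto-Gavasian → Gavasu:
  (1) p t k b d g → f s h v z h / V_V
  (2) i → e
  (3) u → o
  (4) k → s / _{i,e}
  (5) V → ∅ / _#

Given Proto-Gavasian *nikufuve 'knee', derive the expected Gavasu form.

nehofov

Gavasu: start from *nikufuve.
  rule 1 (intervocalic lenition): nikufuve → nihufuve
  rule 2 (vowel merger): nihufuve → nehufuve
  rule 3 (vowel merger): nehufuve → nehofove
  rule 4: no change — nehofove
  rule 5 (apocope): nehofove → nehofov
  ⇒ Gavasu nehofov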